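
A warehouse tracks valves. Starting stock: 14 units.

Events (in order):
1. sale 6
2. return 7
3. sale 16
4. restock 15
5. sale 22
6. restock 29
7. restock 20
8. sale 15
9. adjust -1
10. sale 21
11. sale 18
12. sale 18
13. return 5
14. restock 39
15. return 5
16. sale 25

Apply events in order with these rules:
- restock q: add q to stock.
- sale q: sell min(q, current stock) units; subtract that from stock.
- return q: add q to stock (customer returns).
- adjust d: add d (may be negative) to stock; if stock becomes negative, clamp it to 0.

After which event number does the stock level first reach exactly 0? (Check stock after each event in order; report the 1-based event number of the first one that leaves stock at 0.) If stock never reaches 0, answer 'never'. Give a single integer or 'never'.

Answer: 3

Derivation:
Processing events:
Start: stock = 14
  Event 1 (sale 6): sell min(6,14)=6. stock: 14 - 6 = 8. total_sold = 6
  Event 2 (return 7): 8 + 7 = 15
  Event 3 (sale 16): sell min(16,15)=15. stock: 15 - 15 = 0. total_sold = 21
  Event 4 (restock 15): 0 + 15 = 15
  Event 5 (sale 22): sell min(22,15)=15. stock: 15 - 15 = 0. total_sold = 36
  Event 6 (restock 29): 0 + 29 = 29
  Event 7 (restock 20): 29 + 20 = 49
  Event 8 (sale 15): sell min(15,49)=15. stock: 49 - 15 = 34. total_sold = 51
  Event 9 (adjust -1): 34 + -1 = 33
  Event 10 (sale 21): sell min(21,33)=21. stock: 33 - 21 = 12. total_sold = 72
  Event 11 (sale 18): sell min(18,12)=12. stock: 12 - 12 = 0. total_sold = 84
  Event 12 (sale 18): sell min(18,0)=0. stock: 0 - 0 = 0. total_sold = 84
  Event 13 (return 5): 0 + 5 = 5
  Event 14 (restock 39): 5 + 39 = 44
  Event 15 (return 5): 44 + 5 = 49
  Event 16 (sale 25): sell min(25,49)=25. stock: 49 - 25 = 24. total_sold = 109
Final: stock = 24, total_sold = 109

First zero at event 3.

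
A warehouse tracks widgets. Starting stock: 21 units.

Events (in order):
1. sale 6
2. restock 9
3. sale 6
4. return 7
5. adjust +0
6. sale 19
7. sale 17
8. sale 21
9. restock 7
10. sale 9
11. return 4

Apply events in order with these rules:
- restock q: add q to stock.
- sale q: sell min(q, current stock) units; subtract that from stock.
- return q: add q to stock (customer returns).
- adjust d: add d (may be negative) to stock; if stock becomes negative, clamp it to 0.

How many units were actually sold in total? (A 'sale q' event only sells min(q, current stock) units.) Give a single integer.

Processing events:
Start: stock = 21
  Event 1 (sale 6): sell min(6,21)=6. stock: 21 - 6 = 15. total_sold = 6
  Event 2 (restock 9): 15 + 9 = 24
  Event 3 (sale 6): sell min(6,24)=6. stock: 24 - 6 = 18. total_sold = 12
  Event 4 (return 7): 18 + 7 = 25
  Event 5 (adjust +0): 25 + 0 = 25
  Event 6 (sale 19): sell min(19,25)=19. stock: 25 - 19 = 6. total_sold = 31
  Event 7 (sale 17): sell min(17,6)=6. stock: 6 - 6 = 0. total_sold = 37
  Event 8 (sale 21): sell min(21,0)=0. stock: 0 - 0 = 0. total_sold = 37
  Event 9 (restock 7): 0 + 7 = 7
  Event 10 (sale 9): sell min(9,7)=7. stock: 7 - 7 = 0. total_sold = 44
  Event 11 (return 4): 0 + 4 = 4
Final: stock = 4, total_sold = 44

Answer: 44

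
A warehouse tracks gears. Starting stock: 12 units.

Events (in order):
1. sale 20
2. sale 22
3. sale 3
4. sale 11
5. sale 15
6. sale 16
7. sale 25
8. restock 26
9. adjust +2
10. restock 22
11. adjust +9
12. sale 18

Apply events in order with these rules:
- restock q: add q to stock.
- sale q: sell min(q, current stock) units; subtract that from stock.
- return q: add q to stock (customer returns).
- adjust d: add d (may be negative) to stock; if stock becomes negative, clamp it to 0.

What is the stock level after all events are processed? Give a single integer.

Processing events:
Start: stock = 12
  Event 1 (sale 20): sell min(20,12)=12. stock: 12 - 12 = 0. total_sold = 12
  Event 2 (sale 22): sell min(22,0)=0. stock: 0 - 0 = 0. total_sold = 12
  Event 3 (sale 3): sell min(3,0)=0. stock: 0 - 0 = 0. total_sold = 12
  Event 4 (sale 11): sell min(11,0)=0. stock: 0 - 0 = 0. total_sold = 12
  Event 5 (sale 15): sell min(15,0)=0. stock: 0 - 0 = 0. total_sold = 12
  Event 6 (sale 16): sell min(16,0)=0. stock: 0 - 0 = 0. total_sold = 12
  Event 7 (sale 25): sell min(25,0)=0. stock: 0 - 0 = 0. total_sold = 12
  Event 8 (restock 26): 0 + 26 = 26
  Event 9 (adjust +2): 26 + 2 = 28
  Event 10 (restock 22): 28 + 22 = 50
  Event 11 (adjust +9): 50 + 9 = 59
  Event 12 (sale 18): sell min(18,59)=18. stock: 59 - 18 = 41. total_sold = 30
Final: stock = 41, total_sold = 30

Answer: 41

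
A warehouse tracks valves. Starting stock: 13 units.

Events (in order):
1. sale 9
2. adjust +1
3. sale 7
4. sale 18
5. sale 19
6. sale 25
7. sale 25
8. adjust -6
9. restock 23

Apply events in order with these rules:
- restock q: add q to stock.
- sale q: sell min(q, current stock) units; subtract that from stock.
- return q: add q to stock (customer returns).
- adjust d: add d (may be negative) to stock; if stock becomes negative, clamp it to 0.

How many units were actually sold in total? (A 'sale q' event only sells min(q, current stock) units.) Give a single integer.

Answer: 14

Derivation:
Processing events:
Start: stock = 13
  Event 1 (sale 9): sell min(9,13)=9. stock: 13 - 9 = 4. total_sold = 9
  Event 2 (adjust +1): 4 + 1 = 5
  Event 3 (sale 7): sell min(7,5)=5. stock: 5 - 5 = 0. total_sold = 14
  Event 4 (sale 18): sell min(18,0)=0. stock: 0 - 0 = 0. total_sold = 14
  Event 5 (sale 19): sell min(19,0)=0. stock: 0 - 0 = 0. total_sold = 14
  Event 6 (sale 25): sell min(25,0)=0. stock: 0 - 0 = 0. total_sold = 14
  Event 7 (sale 25): sell min(25,0)=0. stock: 0 - 0 = 0. total_sold = 14
  Event 8 (adjust -6): 0 + -6 = 0 (clamped to 0)
  Event 9 (restock 23): 0 + 23 = 23
Final: stock = 23, total_sold = 14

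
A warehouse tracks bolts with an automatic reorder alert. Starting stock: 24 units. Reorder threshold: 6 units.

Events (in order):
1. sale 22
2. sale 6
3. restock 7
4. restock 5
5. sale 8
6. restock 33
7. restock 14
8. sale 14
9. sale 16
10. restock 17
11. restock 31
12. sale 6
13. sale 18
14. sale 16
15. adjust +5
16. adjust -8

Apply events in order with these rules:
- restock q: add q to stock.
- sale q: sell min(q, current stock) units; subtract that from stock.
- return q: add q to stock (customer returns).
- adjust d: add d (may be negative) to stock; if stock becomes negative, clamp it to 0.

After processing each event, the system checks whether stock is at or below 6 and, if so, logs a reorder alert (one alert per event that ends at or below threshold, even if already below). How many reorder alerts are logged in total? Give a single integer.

Answer: 3

Derivation:
Processing events:
Start: stock = 24
  Event 1 (sale 22): sell min(22,24)=22. stock: 24 - 22 = 2. total_sold = 22
  Event 2 (sale 6): sell min(6,2)=2. stock: 2 - 2 = 0. total_sold = 24
  Event 3 (restock 7): 0 + 7 = 7
  Event 4 (restock 5): 7 + 5 = 12
  Event 5 (sale 8): sell min(8,12)=8. stock: 12 - 8 = 4. total_sold = 32
  Event 6 (restock 33): 4 + 33 = 37
  Event 7 (restock 14): 37 + 14 = 51
  Event 8 (sale 14): sell min(14,51)=14. stock: 51 - 14 = 37. total_sold = 46
  Event 9 (sale 16): sell min(16,37)=16. stock: 37 - 16 = 21. total_sold = 62
  Event 10 (restock 17): 21 + 17 = 38
  Event 11 (restock 31): 38 + 31 = 69
  Event 12 (sale 6): sell min(6,69)=6. stock: 69 - 6 = 63. total_sold = 68
  Event 13 (sale 18): sell min(18,63)=18. stock: 63 - 18 = 45. total_sold = 86
  Event 14 (sale 16): sell min(16,45)=16. stock: 45 - 16 = 29. total_sold = 102
  Event 15 (adjust +5): 29 + 5 = 34
  Event 16 (adjust -8): 34 + -8 = 26
Final: stock = 26, total_sold = 102

Checking against threshold 6:
  After event 1: stock=2 <= 6 -> ALERT
  After event 2: stock=0 <= 6 -> ALERT
  After event 3: stock=7 > 6
  After event 4: stock=12 > 6
  After event 5: stock=4 <= 6 -> ALERT
  After event 6: stock=37 > 6
  After event 7: stock=51 > 6
  After event 8: stock=37 > 6
  After event 9: stock=21 > 6
  After event 10: stock=38 > 6
  After event 11: stock=69 > 6
  After event 12: stock=63 > 6
  After event 13: stock=45 > 6
  After event 14: stock=29 > 6
  After event 15: stock=34 > 6
  After event 16: stock=26 > 6
Alert events: [1, 2, 5]. Count = 3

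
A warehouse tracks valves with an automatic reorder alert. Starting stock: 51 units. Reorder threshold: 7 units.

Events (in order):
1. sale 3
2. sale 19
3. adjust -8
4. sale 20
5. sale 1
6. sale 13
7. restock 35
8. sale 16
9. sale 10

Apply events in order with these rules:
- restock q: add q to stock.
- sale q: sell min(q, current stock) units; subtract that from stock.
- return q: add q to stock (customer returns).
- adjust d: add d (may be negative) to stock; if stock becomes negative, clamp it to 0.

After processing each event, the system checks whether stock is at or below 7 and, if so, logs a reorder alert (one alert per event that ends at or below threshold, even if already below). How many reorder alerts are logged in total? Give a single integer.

Processing events:
Start: stock = 51
  Event 1 (sale 3): sell min(3,51)=3. stock: 51 - 3 = 48. total_sold = 3
  Event 2 (sale 19): sell min(19,48)=19. stock: 48 - 19 = 29. total_sold = 22
  Event 3 (adjust -8): 29 + -8 = 21
  Event 4 (sale 20): sell min(20,21)=20. stock: 21 - 20 = 1. total_sold = 42
  Event 5 (sale 1): sell min(1,1)=1. stock: 1 - 1 = 0. total_sold = 43
  Event 6 (sale 13): sell min(13,0)=0. stock: 0 - 0 = 0. total_sold = 43
  Event 7 (restock 35): 0 + 35 = 35
  Event 8 (sale 16): sell min(16,35)=16. stock: 35 - 16 = 19. total_sold = 59
  Event 9 (sale 10): sell min(10,19)=10. stock: 19 - 10 = 9. total_sold = 69
Final: stock = 9, total_sold = 69

Checking against threshold 7:
  After event 1: stock=48 > 7
  After event 2: stock=29 > 7
  After event 3: stock=21 > 7
  After event 4: stock=1 <= 7 -> ALERT
  After event 5: stock=0 <= 7 -> ALERT
  After event 6: stock=0 <= 7 -> ALERT
  After event 7: stock=35 > 7
  After event 8: stock=19 > 7
  After event 9: stock=9 > 7
Alert events: [4, 5, 6]. Count = 3

Answer: 3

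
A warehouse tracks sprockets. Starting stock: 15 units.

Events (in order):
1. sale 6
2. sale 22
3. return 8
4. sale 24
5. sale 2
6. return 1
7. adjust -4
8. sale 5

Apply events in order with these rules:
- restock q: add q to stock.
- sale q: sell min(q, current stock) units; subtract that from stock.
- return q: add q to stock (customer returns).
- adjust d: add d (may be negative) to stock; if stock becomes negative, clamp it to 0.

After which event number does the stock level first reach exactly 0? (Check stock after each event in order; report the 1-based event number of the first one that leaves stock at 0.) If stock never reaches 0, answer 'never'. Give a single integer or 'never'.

Processing events:
Start: stock = 15
  Event 1 (sale 6): sell min(6,15)=6. stock: 15 - 6 = 9. total_sold = 6
  Event 2 (sale 22): sell min(22,9)=9. stock: 9 - 9 = 0. total_sold = 15
  Event 3 (return 8): 0 + 8 = 8
  Event 4 (sale 24): sell min(24,8)=8. stock: 8 - 8 = 0. total_sold = 23
  Event 5 (sale 2): sell min(2,0)=0. stock: 0 - 0 = 0. total_sold = 23
  Event 6 (return 1): 0 + 1 = 1
  Event 7 (adjust -4): 1 + -4 = 0 (clamped to 0)
  Event 8 (sale 5): sell min(5,0)=0. stock: 0 - 0 = 0. total_sold = 23
Final: stock = 0, total_sold = 23

First zero at event 2.

Answer: 2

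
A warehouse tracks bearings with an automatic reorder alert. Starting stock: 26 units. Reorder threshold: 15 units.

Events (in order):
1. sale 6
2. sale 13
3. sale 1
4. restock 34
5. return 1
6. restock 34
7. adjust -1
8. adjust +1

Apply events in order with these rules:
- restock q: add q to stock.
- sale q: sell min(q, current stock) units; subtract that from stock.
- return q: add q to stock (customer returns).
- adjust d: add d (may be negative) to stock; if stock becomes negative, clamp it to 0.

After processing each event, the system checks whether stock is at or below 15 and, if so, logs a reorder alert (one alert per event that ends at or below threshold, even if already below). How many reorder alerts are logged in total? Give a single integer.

Answer: 2

Derivation:
Processing events:
Start: stock = 26
  Event 1 (sale 6): sell min(6,26)=6. stock: 26 - 6 = 20. total_sold = 6
  Event 2 (sale 13): sell min(13,20)=13. stock: 20 - 13 = 7. total_sold = 19
  Event 3 (sale 1): sell min(1,7)=1. stock: 7 - 1 = 6. total_sold = 20
  Event 4 (restock 34): 6 + 34 = 40
  Event 5 (return 1): 40 + 1 = 41
  Event 6 (restock 34): 41 + 34 = 75
  Event 7 (adjust -1): 75 + -1 = 74
  Event 8 (adjust +1): 74 + 1 = 75
Final: stock = 75, total_sold = 20

Checking against threshold 15:
  After event 1: stock=20 > 15
  After event 2: stock=7 <= 15 -> ALERT
  After event 3: stock=6 <= 15 -> ALERT
  After event 4: stock=40 > 15
  After event 5: stock=41 > 15
  After event 6: stock=75 > 15
  After event 7: stock=74 > 15
  After event 8: stock=75 > 15
Alert events: [2, 3]. Count = 2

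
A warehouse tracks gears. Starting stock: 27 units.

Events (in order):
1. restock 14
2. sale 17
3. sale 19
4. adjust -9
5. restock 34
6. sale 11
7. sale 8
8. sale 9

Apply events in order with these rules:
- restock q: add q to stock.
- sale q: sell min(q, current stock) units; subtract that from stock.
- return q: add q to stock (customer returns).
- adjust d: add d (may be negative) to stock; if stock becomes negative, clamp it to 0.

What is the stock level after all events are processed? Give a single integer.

Processing events:
Start: stock = 27
  Event 1 (restock 14): 27 + 14 = 41
  Event 2 (sale 17): sell min(17,41)=17. stock: 41 - 17 = 24. total_sold = 17
  Event 3 (sale 19): sell min(19,24)=19. stock: 24 - 19 = 5. total_sold = 36
  Event 4 (adjust -9): 5 + -9 = 0 (clamped to 0)
  Event 5 (restock 34): 0 + 34 = 34
  Event 6 (sale 11): sell min(11,34)=11. stock: 34 - 11 = 23. total_sold = 47
  Event 7 (sale 8): sell min(8,23)=8. stock: 23 - 8 = 15. total_sold = 55
  Event 8 (sale 9): sell min(9,15)=9. stock: 15 - 9 = 6. total_sold = 64
Final: stock = 6, total_sold = 64

Answer: 6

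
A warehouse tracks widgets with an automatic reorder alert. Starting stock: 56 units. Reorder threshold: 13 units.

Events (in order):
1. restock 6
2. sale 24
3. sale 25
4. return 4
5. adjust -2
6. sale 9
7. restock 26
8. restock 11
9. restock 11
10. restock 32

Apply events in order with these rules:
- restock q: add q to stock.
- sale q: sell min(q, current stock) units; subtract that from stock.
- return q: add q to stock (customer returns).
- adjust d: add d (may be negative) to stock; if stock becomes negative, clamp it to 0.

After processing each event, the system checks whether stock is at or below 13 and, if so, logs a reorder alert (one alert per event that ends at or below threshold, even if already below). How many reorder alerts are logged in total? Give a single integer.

Answer: 2

Derivation:
Processing events:
Start: stock = 56
  Event 1 (restock 6): 56 + 6 = 62
  Event 2 (sale 24): sell min(24,62)=24. stock: 62 - 24 = 38. total_sold = 24
  Event 3 (sale 25): sell min(25,38)=25. stock: 38 - 25 = 13. total_sold = 49
  Event 4 (return 4): 13 + 4 = 17
  Event 5 (adjust -2): 17 + -2 = 15
  Event 6 (sale 9): sell min(9,15)=9. stock: 15 - 9 = 6. total_sold = 58
  Event 7 (restock 26): 6 + 26 = 32
  Event 8 (restock 11): 32 + 11 = 43
  Event 9 (restock 11): 43 + 11 = 54
  Event 10 (restock 32): 54 + 32 = 86
Final: stock = 86, total_sold = 58

Checking against threshold 13:
  After event 1: stock=62 > 13
  After event 2: stock=38 > 13
  After event 3: stock=13 <= 13 -> ALERT
  After event 4: stock=17 > 13
  After event 5: stock=15 > 13
  After event 6: stock=6 <= 13 -> ALERT
  After event 7: stock=32 > 13
  After event 8: stock=43 > 13
  After event 9: stock=54 > 13
  After event 10: stock=86 > 13
Alert events: [3, 6]. Count = 2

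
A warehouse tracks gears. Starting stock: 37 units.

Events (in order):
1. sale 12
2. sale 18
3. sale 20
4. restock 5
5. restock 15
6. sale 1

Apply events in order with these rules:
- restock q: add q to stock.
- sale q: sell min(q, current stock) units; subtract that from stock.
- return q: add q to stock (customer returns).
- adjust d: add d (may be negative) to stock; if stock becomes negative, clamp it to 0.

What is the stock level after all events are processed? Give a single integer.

Answer: 19

Derivation:
Processing events:
Start: stock = 37
  Event 1 (sale 12): sell min(12,37)=12. stock: 37 - 12 = 25. total_sold = 12
  Event 2 (sale 18): sell min(18,25)=18. stock: 25 - 18 = 7. total_sold = 30
  Event 3 (sale 20): sell min(20,7)=7. stock: 7 - 7 = 0. total_sold = 37
  Event 4 (restock 5): 0 + 5 = 5
  Event 5 (restock 15): 5 + 15 = 20
  Event 6 (sale 1): sell min(1,20)=1. stock: 20 - 1 = 19. total_sold = 38
Final: stock = 19, total_sold = 38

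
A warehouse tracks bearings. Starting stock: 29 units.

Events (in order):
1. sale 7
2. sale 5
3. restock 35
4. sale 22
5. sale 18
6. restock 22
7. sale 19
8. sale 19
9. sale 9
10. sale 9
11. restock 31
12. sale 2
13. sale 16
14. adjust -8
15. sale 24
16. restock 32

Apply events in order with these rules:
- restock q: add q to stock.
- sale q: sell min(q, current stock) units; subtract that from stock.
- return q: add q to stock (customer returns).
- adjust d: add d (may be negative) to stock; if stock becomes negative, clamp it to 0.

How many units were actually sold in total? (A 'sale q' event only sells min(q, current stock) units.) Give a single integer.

Processing events:
Start: stock = 29
  Event 1 (sale 7): sell min(7,29)=7. stock: 29 - 7 = 22. total_sold = 7
  Event 2 (sale 5): sell min(5,22)=5. stock: 22 - 5 = 17. total_sold = 12
  Event 3 (restock 35): 17 + 35 = 52
  Event 4 (sale 22): sell min(22,52)=22. stock: 52 - 22 = 30. total_sold = 34
  Event 5 (sale 18): sell min(18,30)=18. stock: 30 - 18 = 12. total_sold = 52
  Event 6 (restock 22): 12 + 22 = 34
  Event 7 (sale 19): sell min(19,34)=19. stock: 34 - 19 = 15. total_sold = 71
  Event 8 (sale 19): sell min(19,15)=15. stock: 15 - 15 = 0. total_sold = 86
  Event 9 (sale 9): sell min(9,0)=0. stock: 0 - 0 = 0. total_sold = 86
  Event 10 (sale 9): sell min(9,0)=0. stock: 0 - 0 = 0. total_sold = 86
  Event 11 (restock 31): 0 + 31 = 31
  Event 12 (sale 2): sell min(2,31)=2. stock: 31 - 2 = 29. total_sold = 88
  Event 13 (sale 16): sell min(16,29)=16. stock: 29 - 16 = 13. total_sold = 104
  Event 14 (adjust -8): 13 + -8 = 5
  Event 15 (sale 24): sell min(24,5)=5. stock: 5 - 5 = 0. total_sold = 109
  Event 16 (restock 32): 0 + 32 = 32
Final: stock = 32, total_sold = 109

Answer: 109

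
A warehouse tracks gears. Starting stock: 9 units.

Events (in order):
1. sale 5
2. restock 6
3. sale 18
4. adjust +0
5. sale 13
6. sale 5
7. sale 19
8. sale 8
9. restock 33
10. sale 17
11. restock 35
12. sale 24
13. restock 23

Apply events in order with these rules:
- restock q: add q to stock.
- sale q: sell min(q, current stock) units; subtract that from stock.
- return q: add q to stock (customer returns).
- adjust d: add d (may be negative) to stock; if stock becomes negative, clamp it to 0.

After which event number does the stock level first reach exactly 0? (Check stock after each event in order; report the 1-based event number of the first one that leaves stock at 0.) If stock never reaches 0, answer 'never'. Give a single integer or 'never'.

Answer: 3

Derivation:
Processing events:
Start: stock = 9
  Event 1 (sale 5): sell min(5,9)=5. stock: 9 - 5 = 4. total_sold = 5
  Event 2 (restock 6): 4 + 6 = 10
  Event 3 (sale 18): sell min(18,10)=10. stock: 10 - 10 = 0. total_sold = 15
  Event 4 (adjust +0): 0 + 0 = 0
  Event 5 (sale 13): sell min(13,0)=0. stock: 0 - 0 = 0. total_sold = 15
  Event 6 (sale 5): sell min(5,0)=0. stock: 0 - 0 = 0. total_sold = 15
  Event 7 (sale 19): sell min(19,0)=0. stock: 0 - 0 = 0. total_sold = 15
  Event 8 (sale 8): sell min(8,0)=0. stock: 0 - 0 = 0. total_sold = 15
  Event 9 (restock 33): 0 + 33 = 33
  Event 10 (sale 17): sell min(17,33)=17. stock: 33 - 17 = 16. total_sold = 32
  Event 11 (restock 35): 16 + 35 = 51
  Event 12 (sale 24): sell min(24,51)=24. stock: 51 - 24 = 27. total_sold = 56
  Event 13 (restock 23): 27 + 23 = 50
Final: stock = 50, total_sold = 56

First zero at event 3.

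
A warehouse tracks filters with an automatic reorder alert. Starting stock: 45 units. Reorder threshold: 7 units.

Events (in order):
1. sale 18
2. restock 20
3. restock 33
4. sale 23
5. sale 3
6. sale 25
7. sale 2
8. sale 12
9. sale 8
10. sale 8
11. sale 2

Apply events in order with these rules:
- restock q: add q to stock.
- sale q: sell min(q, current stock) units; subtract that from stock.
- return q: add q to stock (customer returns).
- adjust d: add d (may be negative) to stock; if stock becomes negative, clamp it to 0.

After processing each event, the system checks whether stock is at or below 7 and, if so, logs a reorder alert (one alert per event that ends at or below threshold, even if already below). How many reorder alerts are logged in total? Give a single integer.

Answer: 3

Derivation:
Processing events:
Start: stock = 45
  Event 1 (sale 18): sell min(18,45)=18. stock: 45 - 18 = 27. total_sold = 18
  Event 2 (restock 20): 27 + 20 = 47
  Event 3 (restock 33): 47 + 33 = 80
  Event 4 (sale 23): sell min(23,80)=23. stock: 80 - 23 = 57. total_sold = 41
  Event 5 (sale 3): sell min(3,57)=3. stock: 57 - 3 = 54. total_sold = 44
  Event 6 (sale 25): sell min(25,54)=25. stock: 54 - 25 = 29. total_sold = 69
  Event 7 (sale 2): sell min(2,29)=2. stock: 29 - 2 = 27. total_sold = 71
  Event 8 (sale 12): sell min(12,27)=12. stock: 27 - 12 = 15. total_sold = 83
  Event 9 (sale 8): sell min(8,15)=8. stock: 15 - 8 = 7. total_sold = 91
  Event 10 (sale 8): sell min(8,7)=7. stock: 7 - 7 = 0. total_sold = 98
  Event 11 (sale 2): sell min(2,0)=0. stock: 0 - 0 = 0. total_sold = 98
Final: stock = 0, total_sold = 98

Checking against threshold 7:
  After event 1: stock=27 > 7
  After event 2: stock=47 > 7
  After event 3: stock=80 > 7
  After event 4: stock=57 > 7
  After event 5: stock=54 > 7
  After event 6: stock=29 > 7
  After event 7: stock=27 > 7
  After event 8: stock=15 > 7
  After event 9: stock=7 <= 7 -> ALERT
  After event 10: stock=0 <= 7 -> ALERT
  After event 11: stock=0 <= 7 -> ALERT
Alert events: [9, 10, 11]. Count = 3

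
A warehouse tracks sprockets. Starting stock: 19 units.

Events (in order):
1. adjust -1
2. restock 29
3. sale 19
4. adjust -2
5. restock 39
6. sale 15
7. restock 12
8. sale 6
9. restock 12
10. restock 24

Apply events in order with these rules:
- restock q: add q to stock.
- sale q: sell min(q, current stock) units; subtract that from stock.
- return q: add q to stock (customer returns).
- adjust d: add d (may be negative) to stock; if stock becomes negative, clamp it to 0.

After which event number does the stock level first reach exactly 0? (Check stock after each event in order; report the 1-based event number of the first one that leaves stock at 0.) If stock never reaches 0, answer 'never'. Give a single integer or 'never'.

Answer: never

Derivation:
Processing events:
Start: stock = 19
  Event 1 (adjust -1): 19 + -1 = 18
  Event 2 (restock 29): 18 + 29 = 47
  Event 3 (sale 19): sell min(19,47)=19. stock: 47 - 19 = 28. total_sold = 19
  Event 4 (adjust -2): 28 + -2 = 26
  Event 5 (restock 39): 26 + 39 = 65
  Event 6 (sale 15): sell min(15,65)=15. stock: 65 - 15 = 50. total_sold = 34
  Event 7 (restock 12): 50 + 12 = 62
  Event 8 (sale 6): sell min(6,62)=6. stock: 62 - 6 = 56. total_sold = 40
  Event 9 (restock 12): 56 + 12 = 68
  Event 10 (restock 24): 68 + 24 = 92
Final: stock = 92, total_sold = 40

Stock never reaches 0.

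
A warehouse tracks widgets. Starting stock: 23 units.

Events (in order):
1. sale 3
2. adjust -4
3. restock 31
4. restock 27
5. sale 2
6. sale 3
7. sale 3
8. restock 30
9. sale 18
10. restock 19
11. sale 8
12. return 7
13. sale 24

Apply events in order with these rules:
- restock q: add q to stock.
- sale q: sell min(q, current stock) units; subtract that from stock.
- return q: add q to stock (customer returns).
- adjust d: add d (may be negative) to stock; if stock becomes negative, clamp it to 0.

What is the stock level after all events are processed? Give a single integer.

Processing events:
Start: stock = 23
  Event 1 (sale 3): sell min(3,23)=3. stock: 23 - 3 = 20. total_sold = 3
  Event 2 (adjust -4): 20 + -4 = 16
  Event 3 (restock 31): 16 + 31 = 47
  Event 4 (restock 27): 47 + 27 = 74
  Event 5 (sale 2): sell min(2,74)=2. stock: 74 - 2 = 72. total_sold = 5
  Event 6 (sale 3): sell min(3,72)=3. stock: 72 - 3 = 69. total_sold = 8
  Event 7 (sale 3): sell min(3,69)=3. stock: 69 - 3 = 66. total_sold = 11
  Event 8 (restock 30): 66 + 30 = 96
  Event 9 (sale 18): sell min(18,96)=18. stock: 96 - 18 = 78. total_sold = 29
  Event 10 (restock 19): 78 + 19 = 97
  Event 11 (sale 8): sell min(8,97)=8. stock: 97 - 8 = 89. total_sold = 37
  Event 12 (return 7): 89 + 7 = 96
  Event 13 (sale 24): sell min(24,96)=24. stock: 96 - 24 = 72. total_sold = 61
Final: stock = 72, total_sold = 61

Answer: 72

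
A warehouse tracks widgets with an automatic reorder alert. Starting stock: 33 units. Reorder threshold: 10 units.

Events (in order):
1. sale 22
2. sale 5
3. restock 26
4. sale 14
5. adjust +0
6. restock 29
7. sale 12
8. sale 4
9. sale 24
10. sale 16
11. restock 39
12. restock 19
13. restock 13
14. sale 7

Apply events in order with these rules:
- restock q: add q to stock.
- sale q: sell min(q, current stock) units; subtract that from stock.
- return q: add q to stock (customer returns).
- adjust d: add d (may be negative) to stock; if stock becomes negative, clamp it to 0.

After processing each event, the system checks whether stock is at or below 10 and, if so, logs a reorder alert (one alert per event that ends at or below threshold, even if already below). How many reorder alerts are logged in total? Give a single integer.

Answer: 3

Derivation:
Processing events:
Start: stock = 33
  Event 1 (sale 22): sell min(22,33)=22. stock: 33 - 22 = 11. total_sold = 22
  Event 2 (sale 5): sell min(5,11)=5. stock: 11 - 5 = 6. total_sold = 27
  Event 3 (restock 26): 6 + 26 = 32
  Event 4 (sale 14): sell min(14,32)=14. stock: 32 - 14 = 18. total_sold = 41
  Event 5 (adjust +0): 18 + 0 = 18
  Event 6 (restock 29): 18 + 29 = 47
  Event 7 (sale 12): sell min(12,47)=12. stock: 47 - 12 = 35. total_sold = 53
  Event 8 (sale 4): sell min(4,35)=4. stock: 35 - 4 = 31. total_sold = 57
  Event 9 (sale 24): sell min(24,31)=24. stock: 31 - 24 = 7. total_sold = 81
  Event 10 (sale 16): sell min(16,7)=7. stock: 7 - 7 = 0. total_sold = 88
  Event 11 (restock 39): 0 + 39 = 39
  Event 12 (restock 19): 39 + 19 = 58
  Event 13 (restock 13): 58 + 13 = 71
  Event 14 (sale 7): sell min(7,71)=7. stock: 71 - 7 = 64. total_sold = 95
Final: stock = 64, total_sold = 95

Checking against threshold 10:
  After event 1: stock=11 > 10
  After event 2: stock=6 <= 10 -> ALERT
  After event 3: stock=32 > 10
  After event 4: stock=18 > 10
  After event 5: stock=18 > 10
  After event 6: stock=47 > 10
  After event 7: stock=35 > 10
  After event 8: stock=31 > 10
  After event 9: stock=7 <= 10 -> ALERT
  After event 10: stock=0 <= 10 -> ALERT
  After event 11: stock=39 > 10
  After event 12: stock=58 > 10
  After event 13: stock=71 > 10
  After event 14: stock=64 > 10
Alert events: [2, 9, 10]. Count = 3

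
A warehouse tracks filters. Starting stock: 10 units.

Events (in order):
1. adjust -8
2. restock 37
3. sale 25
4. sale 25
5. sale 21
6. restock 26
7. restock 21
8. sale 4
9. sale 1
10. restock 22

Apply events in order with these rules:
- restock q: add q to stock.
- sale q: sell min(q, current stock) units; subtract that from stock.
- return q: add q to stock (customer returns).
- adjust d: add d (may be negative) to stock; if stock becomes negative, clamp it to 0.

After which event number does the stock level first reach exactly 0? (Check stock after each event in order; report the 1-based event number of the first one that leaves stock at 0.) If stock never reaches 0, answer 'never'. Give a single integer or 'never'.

Answer: 4

Derivation:
Processing events:
Start: stock = 10
  Event 1 (adjust -8): 10 + -8 = 2
  Event 2 (restock 37): 2 + 37 = 39
  Event 3 (sale 25): sell min(25,39)=25. stock: 39 - 25 = 14. total_sold = 25
  Event 4 (sale 25): sell min(25,14)=14. stock: 14 - 14 = 0. total_sold = 39
  Event 5 (sale 21): sell min(21,0)=0. stock: 0 - 0 = 0. total_sold = 39
  Event 6 (restock 26): 0 + 26 = 26
  Event 7 (restock 21): 26 + 21 = 47
  Event 8 (sale 4): sell min(4,47)=4. stock: 47 - 4 = 43. total_sold = 43
  Event 9 (sale 1): sell min(1,43)=1. stock: 43 - 1 = 42. total_sold = 44
  Event 10 (restock 22): 42 + 22 = 64
Final: stock = 64, total_sold = 44

First zero at event 4.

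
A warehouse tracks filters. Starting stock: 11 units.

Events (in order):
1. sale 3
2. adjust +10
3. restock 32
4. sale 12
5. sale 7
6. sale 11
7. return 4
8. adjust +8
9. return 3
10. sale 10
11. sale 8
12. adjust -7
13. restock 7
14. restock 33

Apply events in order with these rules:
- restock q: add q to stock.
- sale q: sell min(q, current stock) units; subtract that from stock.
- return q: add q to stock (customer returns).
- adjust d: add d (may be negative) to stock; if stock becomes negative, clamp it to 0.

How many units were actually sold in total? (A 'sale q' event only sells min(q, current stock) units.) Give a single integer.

Processing events:
Start: stock = 11
  Event 1 (sale 3): sell min(3,11)=3. stock: 11 - 3 = 8. total_sold = 3
  Event 2 (adjust +10): 8 + 10 = 18
  Event 3 (restock 32): 18 + 32 = 50
  Event 4 (sale 12): sell min(12,50)=12. stock: 50 - 12 = 38. total_sold = 15
  Event 5 (sale 7): sell min(7,38)=7. stock: 38 - 7 = 31. total_sold = 22
  Event 6 (sale 11): sell min(11,31)=11. stock: 31 - 11 = 20. total_sold = 33
  Event 7 (return 4): 20 + 4 = 24
  Event 8 (adjust +8): 24 + 8 = 32
  Event 9 (return 3): 32 + 3 = 35
  Event 10 (sale 10): sell min(10,35)=10. stock: 35 - 10 = 25. total_sold = 43
  Event 11 (sale 8): sell min(8,25)=8. stock: 25 - 8 = 17. total_sold = 51
  Event 12 (adjust -7): 17 + -7 = 10
  Event 13 (restock 7): 10 + 7 = 17
  Event 14 (restock 33): 17 + 33 = 50
Final: stock = 50, total_sold = 51

Answer: 51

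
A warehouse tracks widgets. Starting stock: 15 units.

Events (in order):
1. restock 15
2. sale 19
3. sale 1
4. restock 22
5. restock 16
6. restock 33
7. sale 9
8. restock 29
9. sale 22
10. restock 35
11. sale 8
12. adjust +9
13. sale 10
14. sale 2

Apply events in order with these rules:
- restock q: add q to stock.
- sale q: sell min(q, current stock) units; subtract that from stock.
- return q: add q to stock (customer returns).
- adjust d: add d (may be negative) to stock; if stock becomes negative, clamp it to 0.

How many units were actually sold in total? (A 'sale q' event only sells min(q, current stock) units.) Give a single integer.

Answer: 71

Derivation:
Processing events:
Start: stock = 15
  Event 1 (restock 15): 15 + 15 = 30
  Event 2 (sale 19): sell min(19,30)=19. stock: 30 - 19 = 11. total_sold = 19
  Event 3 (sale 1): sell min(1,11)=1. stock: 11 - 1 = 10. total_sold = 20
  Event 4 (restock 22): 10 + 22 = 32
  Event 5 (restock 16): 32 + 16 = 48
  Event 6 (restock 33): 48 + 33 = 81
  Event 7 (sale 9): sell min(9,81)=9. stock: 81 - 9 = 72. total_sold = 29
  Event 8 (restock 29): 72 + 29 = 101
  Event 9 (sale 22): sell min(22,101)=22. stock: 101 - 22 = 79. total_sold = 51
  Event 10 (restock 35): 79 + 35 = 114
  Event 11 (sale 8): sell min(8,114)=8. stock: 114 - 8 = 106. total_sold = 59
  Event 12 (adjust +9): 106 + 9 = 115
  Event 13 (sale 10): sell min(10,115)=10. stock: 115 - 10 = 105. total_sold = 69
  Event 14 (sale 2): sell min(2,105)=2. stock: 105 - 2 = 103. total_sold = 71
Final: stock = 103, total_sold = 71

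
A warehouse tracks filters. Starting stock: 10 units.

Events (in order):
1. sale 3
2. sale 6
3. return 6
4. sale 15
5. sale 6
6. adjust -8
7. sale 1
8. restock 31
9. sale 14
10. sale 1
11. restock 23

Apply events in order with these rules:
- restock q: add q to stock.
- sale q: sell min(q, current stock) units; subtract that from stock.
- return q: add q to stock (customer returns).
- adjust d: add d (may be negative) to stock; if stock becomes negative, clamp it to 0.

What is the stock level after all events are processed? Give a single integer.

Processing events:
Start: stock = 10
  Event 1 (sale 3): sell min(3,10)=3. stock: 10 - 3 = 7. total_sold = 3
  Event 2 (sale 6): sell min(6,7)=6. stock: 7 - 6 = 1. total_sold = 9
  Event 3 (return 6): 1 + 6 = 7
  Event 4 (sale 15): sell min(15,7)=7. stock: 7 - 7 = 0. total_sold = 16
  Event 5 (sale 6): sell min(6,0)=0. stock: 0 - 0 = 0. total_sold = 16
  Event 6 (adjust -8): 0 + -8 = 0 (clamped to 0)
  Event 7 (sale 1): sell min(1,0)=0. stock: 0 - 0 = 0. total_sold = 16
  Event 8 (restock 31): 0 + 31 = 31
  Event 9 (sale 14): sell min(14,31)=14. stock: 31 - 14 = 17. total_sold = 30
  Event 10 (sale 1): sell min(1,17)=1. stock: 17 - 1 = 16. total_sold = 31
  Event 11 (restock 23): 16 + 23 = 39
Final: stock = 39, total_sold = 31

Answer: 39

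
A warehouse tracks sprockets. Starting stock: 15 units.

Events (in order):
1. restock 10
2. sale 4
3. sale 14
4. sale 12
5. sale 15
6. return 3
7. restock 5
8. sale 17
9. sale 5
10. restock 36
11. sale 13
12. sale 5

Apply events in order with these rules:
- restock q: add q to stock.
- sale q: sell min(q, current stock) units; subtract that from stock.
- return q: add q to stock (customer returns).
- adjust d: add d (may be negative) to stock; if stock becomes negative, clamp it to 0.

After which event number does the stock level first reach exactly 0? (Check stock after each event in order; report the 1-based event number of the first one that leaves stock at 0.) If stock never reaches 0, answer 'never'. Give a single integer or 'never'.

Processing events:
Start: stock = 15
  Event 1 (restock 10): 15 + 10 = 25
  Event 2 (sale 4): sell min(4,25)=4. stock: 25 - 4 = 21. total_sold = 4
  Event 3 (sale 14): sell min(14,21)=14. stock: 21 - 14 = 7. total_sold = 18
  Event 4 (sale 12): sell min(12,7)=7. stock: 7 - 7 = 0. total_sold = 25
  Event 5 (sale 15): sell min(15,0)=0. stock: 0 - 0 = 0. total_sold = 25
  Event 6 (return 3): 0 + 3 = 3
  Event 7 (restock 5): 3 + 5 = 8
  Event 8 (sale 17): sell min(17,8)=8. stock: 8 - 8 = 0. total_sold = 33
  Event 9 (sale 5): sell min(5,0)=0. stock: 0 - 0 = 0. total_sold = 33
  Event 10 (restock 36): 0 + 36 = 36
  Event 11 (sale 13): sell min(13,36)=13. stock: 36 - 13 = 23. total_sold = 46
  Event 12 (sale 5): sell min(5,23)=5. stock: 23 - 5 = 18. total_sold = 51
Final: stock = 18, total_sold = 51

First zero at event 4.

Answer: 4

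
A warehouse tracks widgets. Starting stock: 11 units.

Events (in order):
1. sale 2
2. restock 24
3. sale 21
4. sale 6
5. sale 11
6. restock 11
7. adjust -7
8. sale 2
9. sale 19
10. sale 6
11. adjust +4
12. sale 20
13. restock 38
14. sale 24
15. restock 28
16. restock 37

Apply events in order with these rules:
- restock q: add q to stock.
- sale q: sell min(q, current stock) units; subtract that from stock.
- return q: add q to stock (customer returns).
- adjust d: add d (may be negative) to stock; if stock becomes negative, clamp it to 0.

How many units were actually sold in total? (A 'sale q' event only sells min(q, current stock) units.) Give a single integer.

Answer: 67

Derivation:
Processing events:
Start: stock = 11
  Event 1 (sale 2): sell min(2,11)=2. stock: 11 - 2 = 9. total_sold = 2
  Event 2 (restock 24): 9 + 24 = 33
  Event 3 (sale 21): sell min(21,33)=21. stock: 33 - 21 = 12. total_sold = 23
  Event 4 (sale 6): sell min(6,12)=6. stock: 12 - 6 = 6. total_sold = 29
  Event 5 (sale 11): sell min(11,6)=6. stock: 6 - 6 = 0. total_sold = 35
  Event 6 (restock 11): 0 + 11 = 11
  Event 7 (adjust -7): 11 + -7 = 4
  Event 8 (sale 2): sell min(2,4)=2. stock: 4 - 2 = 2. total_sold = 37
  Event 9 (sale 19): sell min(19,2)=2. stock: 2 - 2 = 0. total_sold = 39
  Event 10 (sale 6): sell min(6,0)=0. stock: 0 - 0 = 0. total_sold = 39
  Event 11 (adjust +4): 0 + 4 = 4
  Event 12 (sale 20): sell min(20,4)=4. stock: 4 - 4 = 0. total_sold = 43
  Event 13 (restock 38): 0 + 38 = 38
  Event 14 (sale 24): sell min(24,38)=24. stock: 38 - 24 = 14. total_sold = 67
  Event 15 (restock 28): 14 + 28 = 42
  Event 16 (restock 37): 42 + 37 = 79
Final: stock = 79, total_sold = 67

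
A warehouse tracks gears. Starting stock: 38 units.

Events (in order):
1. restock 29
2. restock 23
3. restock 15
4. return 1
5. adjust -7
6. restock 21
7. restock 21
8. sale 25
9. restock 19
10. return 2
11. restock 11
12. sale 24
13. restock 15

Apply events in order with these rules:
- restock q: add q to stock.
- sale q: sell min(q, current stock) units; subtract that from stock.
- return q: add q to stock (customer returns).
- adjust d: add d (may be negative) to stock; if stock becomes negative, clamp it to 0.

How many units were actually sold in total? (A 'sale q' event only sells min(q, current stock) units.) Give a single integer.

Processing events:
Start: stock = 38
  Event 1 (restock 29): 38 + 29 = 67
  Event 2 (restock 23): 67 + 23 = 90
  Event 3 (restock 15): 90 + 15 = 105
  Event 4 (return 1): 105 + 1 = 106
  Event 5 (adjust -7): 106 + -7 = 99
  Event 6 (restock 21): 99 + 21 = 120
  Event 7 (restock 21): 120 + 21 = 141
  Event 8 (sale 25): sell min(25,141)=25. stock: 141 - 25 = 116. total_sold = 25
  Event 9 (restock 19): 116 + 19 = 135
  Event 10 (return 2): 135 + 2 = 137
  Event 11 (restock 11): 137 + 11 = 148
  Event 12 (sale 24): sell min(24,148)=24. stock: 148 - 24 = 124. total_sold = 49
  Event 13 (restock 15): 124 + 15 = 139
Final: stock = 139, total_sold = 49

Answer: 49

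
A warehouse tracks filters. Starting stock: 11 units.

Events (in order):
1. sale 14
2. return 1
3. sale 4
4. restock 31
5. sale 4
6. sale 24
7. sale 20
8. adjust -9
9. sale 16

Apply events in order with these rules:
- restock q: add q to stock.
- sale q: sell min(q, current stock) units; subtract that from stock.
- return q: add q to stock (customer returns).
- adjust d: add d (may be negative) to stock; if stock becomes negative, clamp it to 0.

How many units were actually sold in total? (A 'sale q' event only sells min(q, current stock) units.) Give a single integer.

Answer: 43

Derivation:
Processing events:
Start: stock = 11
  Event 1 (sale 14): sell min(14,11)=11. stock: 11 - 11 = 0. total_sold = 11
  Event 2 (return 1): 0 + 1 = 1
  Event 3 (sale 4): sell min(4,1)=1. stock: 1 - 1 = 0. total_sold = 12
  Event 4 (restock 31): 0 + 31 = 31
  Event 5 (sale 4): sell min(4,31)=4. stock: 31 - 4 = 27. total_sold = 16
  Event 6 (sale 24): sell min(24,27)=24. stock: 27 - 24 = 3. total_sold = 40
  Event 7 (sale 20): sell min(20,3)=3. stock: 3 - 3 = 0. total_sold = 43
  Event 8 (adjust -9): 0 + -9 = 0 (clamped to 0)
  Event 9 (sale 16): sell min(16,0)=0. stock: 0 - 0 = 0. total_sold = 43
Final: stock = 0, total_sold = 43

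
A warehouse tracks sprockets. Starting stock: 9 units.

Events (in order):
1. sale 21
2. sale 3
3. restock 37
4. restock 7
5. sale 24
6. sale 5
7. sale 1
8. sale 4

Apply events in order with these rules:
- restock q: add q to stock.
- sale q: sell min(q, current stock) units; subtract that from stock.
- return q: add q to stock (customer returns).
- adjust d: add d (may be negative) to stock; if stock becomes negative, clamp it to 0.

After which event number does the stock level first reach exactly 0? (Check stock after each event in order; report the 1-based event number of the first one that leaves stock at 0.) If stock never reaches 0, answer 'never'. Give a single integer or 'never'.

Processing events:
Start: stock = 9
  Event 1 (sale 21): sell min(21,9)=9. stock: 9 - 9 = 0. total_sold = 9
  Event 2 (sale 3): sell min(3,0)=0. stock: 0 - 0 = 0. total_sold = 9
  Event 3 (restock 37): 0 + 37 = 37
  Event 4 (restock 7): 37 + 7 = 44
  Event 5 (sale 24): sell min(24,44)=24. stock: 44 - 24 = 20. total_sold = 33
  Event 6 (sale 5): sell min(5,20)=5. stock: 20 - 5 = 15. total_sold = 38
  Event 7 (sale 1): sell min(1,15)=1. stock: 15 - 1 = 14. total_sold = 39
  Event 8 (sale 4): sell min(4,14)=4. stock: 14 - 4 = 10. total_sold = 43
Final: stock = 10, total_sold = 43

First zero at event 1.

Answer: 1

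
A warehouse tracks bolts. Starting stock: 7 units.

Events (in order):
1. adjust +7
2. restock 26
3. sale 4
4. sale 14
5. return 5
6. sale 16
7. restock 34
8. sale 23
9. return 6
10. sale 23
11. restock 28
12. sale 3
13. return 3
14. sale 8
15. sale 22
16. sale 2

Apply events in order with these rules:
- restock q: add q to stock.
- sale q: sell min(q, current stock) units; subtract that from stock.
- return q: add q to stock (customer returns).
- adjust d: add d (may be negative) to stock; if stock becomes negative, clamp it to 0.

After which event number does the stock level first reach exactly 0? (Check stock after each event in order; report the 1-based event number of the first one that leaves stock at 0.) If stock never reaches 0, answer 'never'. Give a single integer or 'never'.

Answer: never

Derivation:
Processing events:
Start: stock = 7
  Event 1 (adjust +7): 7 + 7 = 14
  Event 2 (restock 26): 14 + 26 = 40
  Event 3 (sale 4): sell min(4,40)=4. stock: 40 - 4 = 36. total_sold = 4
  Event 4 (sale 14): sell min(14,36)=14. stock: 36 - 14 = 22. total_sold = 18
  Event 5 (return 5): 22 + 5 = 27
  Event 6 (sale 16): sell min(16,27)=16. stock: 27 - 16 = 11. total_sold = 34
  Event 7 (restock 34): 11 + 34 = 45
  Event 8 (sale 23): sell min(23,45)=23. stock: 45 - 23 = 22. total_sold = 57
  Event 9 (return 6): 22 + 6 = 28
  Event 10 (sale 23): sell min(23,28)=23. stock: 28 - 23 = 5. total_sold = 80
  Event 11 (restock 28): 5 + 28 = 33
  Event 12 (sale 3): sell min(3,33)=3. stock: 33 - 3 = 30. total_sold = 83
  Event 13 (return 3): 30 + 3 = 33
  Event 14 (sale 8): sell min(8,33)=8. stock: 33 - 8 = 25. total_sold = 91
  Event 15 (sale 22): sell min(22,25)=22. stock: 25 - 22 = 3. total_sold = 113
  Event 16 (sale 2): sell min(2,3)=2. stock: 3 - 2 = 1. total_sold = 115
Final: stock = 1, total_sold = 115

Stock never reaches 0.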